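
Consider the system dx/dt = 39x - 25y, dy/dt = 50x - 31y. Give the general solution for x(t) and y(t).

Coefficient matrix A = [[39, -25], [50, -31]].
Characteristic polynomial det(A - λI) = λ^2 - 8λ + 41 = 0.
Eigenvalues λ = 4 ± 5i (complex conjugate pair).
For λ=4+5i: an eigenvector is (-1,-1) - i(-2,-3) = (-1 + 2i, -1 + 3i).
A real fundamental pair from Re and Im of e^((4+5i)t)v: X_1 = e^(4t)(cos(5t)·(-1,-1) + sin(5t)·(-2,-3)), X_2 = e^(4t)(sin(5t)·(-1,-1) - cos(5t)·(-2,-3)).
General solution: c_1X_1 + c_2X_2.

x(t) = -2c_1e^(4t)sin(5t) - c_1e^(4t)cos(5t) - c_2e^(4t)sin(5t) + 2c_2e^(4t)cos(5t), y(t) = -3c_1e^(4t)sin(5t) - c_1e^(4t)cos(5t) - c_2e^(4t)sin(5t) + 3c_2e^(4t)cos(5t)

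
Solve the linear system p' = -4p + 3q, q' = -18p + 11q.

p(t) = K_1e^(5t) + K_2e^(2t), q(t) = 3K_1e^(5t) + 2K_2e^(2t)

Coefficient matrix A = [[-4, 3], [-18, 11]].
Characteristic polynomial det(A - λI) = λ^2 - 7λ + 10 = 0.
Eigenvalues λ = 5, 2.
For λ=5: (A-λI) row 1 is [-9, 3], so an eigenvector is (1, 3).
For λ=2: (A-λI) row 1 is [-6, 3], so an eigenvector is (1, 2).
General solution: K_1e^(5t)(1,3) + K_2e^(2t)(1,2).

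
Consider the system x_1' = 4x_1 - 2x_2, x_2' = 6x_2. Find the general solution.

Coefficient matrix A = [[4, -2], [0, 6]].
Characteristic polynomial det(A - λI) = λ^2 - 10λ + 24 = 0.
Eigenvalues λ = 6, 4.
For λ=6: (A-λI) row 1 is [-2, -2], so an eigenvector is (1, -1).
For λ=4: (A-λI) row 1 is [0, -2], so an eigenvector is (1, 0).
General solution: c_1e^(6t)(1,-1) + c_2e^(4t)(1,0).

x_1(t) = c_1e^(6t) + c_2e^(4t), x_2(t) = -c_1e^(6t)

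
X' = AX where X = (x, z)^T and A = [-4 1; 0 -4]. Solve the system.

x(t) = K_1e^(-4t) + K_2te^(-4t) - 2K_2e^(-4t), z(t) = K_2e^(-4t)

Coefficient matrix A = [[-4, 1], [0, -4]].
Characteristic polynomial det(A - λI) = λ^2 + 8λ + 16 = 0.
Single eigenvalue λ = -4 with algebraic multiplicity 2.
Eigenvector v = (1,0); generalized eigenvector w with (A-λI)w=v is (-2,1).
General solution: e^(-4t)[K_1·v + K_2·(t·v + w)].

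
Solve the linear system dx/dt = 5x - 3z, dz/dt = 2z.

x(t) = -K_1e^(5t) + K_2e^(2t), z(t) = K_2e^(2t)

Coefficient matrix A = [[5, -3], [0, 2]].
Characteristic polynomial det(A - λI) = λ^2 - 7λ + 10 = 0.
Eigenvalues λ = 5, 2.
For λ=5: (A-λI) row 1 is [0, -3], so an eigenvector is (-1, 0).
For λ=2: (A-λI) row 1 is [3, -3], so an eigenvector is (1, 1).
General solution: K_1e^(5t)(-1,0) + K_2e^(2t)(1,1).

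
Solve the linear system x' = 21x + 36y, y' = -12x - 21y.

x(t) = 2c_1e^(3t) + 3c_2e^(-3t), y(t) = -c_1e^(3t) - 2c_2e^(-3t)

Coefficient matrix A = [[21, 36], [-12, -21]].
Characteristic polynomial det(A - λI) = λ^2 - 9 = 0.
Eigenvalues λ = 3, -3.
For λ=3: (A-λI) row 1 is [18, 36], so an eigenvector is (2, -1).
For λ=-3: (A-λI) row 1 is [24, 36], so an eigenvector is (3, -2).
General solution: c_1e^(3t)(2,-1) + c_2e^(-3t)(3,-2).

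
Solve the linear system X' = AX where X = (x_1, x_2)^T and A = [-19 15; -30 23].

x_1(t) = c_1e^(2t)sin(3t) + 2c_1e^(2t)cos(3t) + 2c_2e^(2t)sin(3t) - c_2e^(2t)cos(3t), x_2(t) = c_1e^(2t)sin(3t) + 3c_1e^(2t)cos(3t) + 3c_2e^(2t)sin(3t) - c_2e^(2t)cos(3t)

Coefficient matrix A = [[-19, 15], [-30, 23]].
Characteristic polynomial det(A - λI) = λ^2 - 4λ + 13 = 0.
Eigenvalues λ = 2 ± 3i (complex conjugate pair).
For λ=2+3i: an eigenvector is (2,3) - i(1,1) = (2 - i, 3 - i).
A real fundamental pair from Re and Im of e^((2+3i)t)v: X_1 = e^(2t)(cos(3t)·(2,3) + sin(3t)·(1,1)), X_2 = e^(2t)(sin(3t)·(2,3) - cos(3t)·(1,1)).
General solution: c_1X_1 + c_2X_2.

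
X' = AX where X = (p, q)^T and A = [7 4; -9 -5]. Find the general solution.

p(t) = -2c_1e^(t) - 2c_2te^(t) - c_2e^(t), q(t) = 3c_1e^(t) + 3c_2te^(t) + c_2e^(t)

Coefficient matrix A = [[7, 4], [-9, -5]].
Characteristic polynomial det(A - λI) = λ^2 - 2λ + 1 = 0.
Single eigenvalue λ = 1 with algebraic multiplicity 2.
Eigenvector v = (-2,3); generalized eigenvector w with (A-λI)w=v is (-1,1).
General solution: e^(t)[c_1·v + c_2·(t·v + w)].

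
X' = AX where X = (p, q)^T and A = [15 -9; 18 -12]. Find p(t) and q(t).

p(t) = C_1e^(6t) + C_2e^(-3t), q(t) = C_1e^(6t) + 2C_2e^(-3t)

Coefficient matrix A = [[15, -9], [18, -12]].
Characteristic polynomial det(A - λI) = λ^2 - 3λ - 18 = 0.
Eigenvalues λ = 6, -3.
For λ=6: (A-λI) row 1 is [9, -9], so an eigenvector is (1, 1).
For λ=-3: (A-λI) row 1 is [18, -9], so an eigenvector is (1, 2).
General solution: C_1e^(6t)(1,1) + C_2e^(-3t)(1,2).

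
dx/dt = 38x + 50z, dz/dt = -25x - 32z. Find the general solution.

Coefficient matrix A = [[38, 50], [-25, -32]].
Characteristic polynomial det(A - λI) = λ^2 - 6λ + 34 = 0.
Eigenvalues λ = 3 ± 5i (complex conjugate pair).
For λ=3+5i: an eigenvector is (-3,2) - i(-1,1) = (-3 + i, 2 - i).
A real fundamental pair from Re and Im of e^((3+5i)t)v: X_1 = e^(3t)(cos(5t)·(-3,2) + sin(5t)·(-1,1)), X_2 = e^(3t)(sin(5t)·(-3,2) - cos(5t)·(-1,1)).
General solution: c_1X_1 + c_2X_2.

x(t) = -c_1e^(3t)sin(5t) - 3c_1e^(3t)cos(5t) - 3c_2e^(3t)sin(5t) + c_2e^(3t)cos(5t), z(t) = c_1e^(3t)sin(5t) + 2c_1e^(3t)cos(5t) + 2c_2e^(3t)sin(5t) - c_2e^(3t)cos(5t)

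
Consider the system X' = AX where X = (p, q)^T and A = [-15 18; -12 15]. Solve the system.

p(t) = K_1e^(3t) - 3K_2e^(-3t), q(t) = K_1e^(3t) - 2K_2e^(-3t)

Coefficient matrix A = [[-15, 18], [-12, 15]].
Characteristic polynomial det(A - λI) = λ^2 - 9 = 0.
Eigenvalues λ = 3, -3.
For λ=3: (A-λI) row 1 is [-18, 18], so an eigenvector is (1, 1).
For λ=-3: (A-λI) row 1 is [-12, 18], so an eigenvector is (-3, -2).
General solution: K_1e^(3t)(1,1) + K_2e^(-3t)(-3,-2).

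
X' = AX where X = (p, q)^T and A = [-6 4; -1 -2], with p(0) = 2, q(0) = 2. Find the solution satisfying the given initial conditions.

Coefficient matrix A = [[-6, 4], [-1, -2]].
Characteristic polynomial det(A - λI) = λ^2 + 8λ + 16 = 0.
Single eigenvalue λ = -4 with algebraic multiplicity 2.
Eigenvector v = (2,1); generalized eigenvector w with (A-λI)w=v is (-1,0).
General solution: e^(-4t)[K_1·v + K_2·(t·v + w)].
Applying p(0)=2, q(0)=2 gives K_1=2, K_2=2.

p(t) = 4te^(-4t) + 2e^(-4t), q(t) = 2te^(-4t) + 2e^(-4t)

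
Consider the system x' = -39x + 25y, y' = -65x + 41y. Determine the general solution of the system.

x(t) = 2c_1e^(t)sin(5t) + c_1e^(t)cos(5t) + c_2e^(t)sin(5t) - 2c_2e^(t)cos(5t), y(t) = 3c_1e^(t)sin(5t) + 2c_1e^(t)cos(5t) + 2c_2e^(t)sin(5t) - 3c_2e^(t)cos(5t)

Coefficient matrix A = [[-39, 25], [-65, 41]].
Characteristic polynomial det(A - λI) = λ^2 - 2λ + 26 = 0.
Eigenvalues λ = 1 ± 5i (complex conjugate pair).
For λ=1+5i: an eigenvector is (1,2) - i(2,3) = (1 - 2i, 2 - 3i).
A real fundamental pair from Re and Im of e^((1+5i)t)v: X_1 = e^(t)(cos(5t)·(1,2) + sin(5t)·(2,3)), X_2 = e^(t)(sin(5t)·(1,2) - cos(5t)·(2,3)).
General solution: c_1X_1 + c_2X_2.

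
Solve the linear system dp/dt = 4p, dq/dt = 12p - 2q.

p(t) = -c_1e^(4t), q(t) = -2c_1e^(4t) - c_2e^(-2t)

Coefficient matrix A = [[4, 0], [12, -2]].
Characteristic polynomial det(A - λI) = λ^2 - 2λ - 8 = 0.
Eigenvalues λ = 4, -2.
For λ=4: (A-λI) row 2 is [12, -6], so an eigenvector is (-1, -2).
For λ=-2: (A-λI) row 1 is [6, 0], so an eigenvector is (0, -1).
General solution: c_1e^(4t)(-1,-2) + c_2e^(-2t)(0,-1).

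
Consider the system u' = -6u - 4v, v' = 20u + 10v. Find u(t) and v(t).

Coefficient matrix A = [[-6, -4], [20, 10]].
Characteristic polynomial det(A - λI) = λ^2 - 4λ + 20 = 0.
Eigenvalues λ = 2 ± 4i (complex conjugate pair).
For λ=2+4i: an eigenvector is (0,1) - i(-1,2) = (0 + i, 1 - 2i).
A real fundamental pair from Re and Im of e^((2+4i)t)v: X_1 = e^(2t)(cos(4t)·(0,1) + sin(4t)·(-1,2)), X_2 = e^(2t)(sin(4t)·(0,1) - cos(4t)·(-1,2)).
General solution: C_1X_1 + C_2X_2.

u(t) = -C_1e^(2t)sin(4t) + C_2e^(2t)cos(4t), v(t) = 2C_1e^(2t)sin(4t) + C_1e^(2t)cos(4t) + C_2e^(2t)sin(4t) - 2C_2e^(2t)cos(4t)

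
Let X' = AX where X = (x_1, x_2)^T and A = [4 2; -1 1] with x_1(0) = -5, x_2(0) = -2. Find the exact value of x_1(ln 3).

-297

A = [[4,2],[-1,1]]; eigenvalues λ = 3, 2.
Eigenvectors: (-2,1) for λ=3, (-1,1) for λ=2.
From the initial condition, c_1 = 7, c_2 = -9.
x_1(ln 3) = (7)(3^3)(-2) + (-9)(3^2)(-1) = -297.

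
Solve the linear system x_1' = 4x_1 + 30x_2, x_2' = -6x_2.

x_1(t) = 3c_1e^(-6t) - c_2e^(4t), x_2(t) = -c_1e^(-6t)

Coefficient matrix A = [[4, 30], [0, -6]].
Characteristic polynomial det(A - λI) = λ^2 + 2λ - 24 = 0.
Eigenvalues λ = -6, 4.
For λ=-6: (A-λI) row 1 is [10, 30], so an eigenvector is (3, -1).
For λ=4: (A-λI) row 1 is [0, 30], so an eigenvector is (-1, 0).
General solution: c_1e^(-6t)(3,-1) + c_2e^(4t)(-1,0).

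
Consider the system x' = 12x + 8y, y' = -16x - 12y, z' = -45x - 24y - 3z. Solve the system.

Coefficient matrix A = [[12, 8, 0], [-16, -12, 0], [-45, -24, -3]].
det(A - λI) = 0 gives eigenvalues λ = 4, -4, -3.
For λ=4: eigenvector (1,-1,-3).
For λ=-4: eigenvector (-1,2,3).
For λ=-3: eigenvector (0,0,1).
General solution: C_1e^(4t)(1,-1,-3) + C_2e^(-4t)(-1,2,3) + C_3e^(-3t)(0,0,1).

x(t) = C_1e^(4t) - C_2e^(-4t), y(t) = -C_1e^(4t) + 2C_2e^(-4t), z(t) = -3C_1e^(4t) + 3C_2e^(-4t) + C_3e^(-3t)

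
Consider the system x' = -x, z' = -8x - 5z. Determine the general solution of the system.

x(t) = -K_1e^(-t), z(t) = 2K_1e^(-t) - K_2e^(-5t)

Coefficient matrix A = [[-1, 0], [-8, -5]].
Characteristic polynomial det(A - λI) = λ^2 + 6λ + 5 = 0.
Eigenvalues λ = -1, -5.
For λ=-1: (A-λI) row 2 is [-8, -4], so an eigenvector is (-1, 2).
For λ=-5: (A-λI) row 1 is [4, 0], so an eigenvector is (0, -1).
General solution: K_1e^(-t)(-1,2) + K_2e^(-5t)(0,-1).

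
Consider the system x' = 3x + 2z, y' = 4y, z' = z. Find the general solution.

Coefficient matrix A = [[3, 0, 2], [0, 4, 0], [0, 0, 1]].
det(A - λI) = 0 gives eigenvalues λ = 1, 4, 3.
For λ=1: eigenvector (-1,0,1).
For λ=4: eigenvector (0,1,0).
For λ=3: eigenvector (1,0,0).
General solution: c_1e^(t)(-1,0,1) + c_2e^(4t)(0,1,0) + c_3e^(3t)(1,0,0).

x(t) = -c_1e^(t) + c_3e^(3t), y(t) = c_2e^(4t), z(t) = c_1e^(t)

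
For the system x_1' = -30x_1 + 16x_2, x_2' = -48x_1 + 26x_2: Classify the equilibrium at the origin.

saddle

A = [[-30,16],[-48,26]]; det(A-λI) = λ^2 + 4λ - 12.
λ = -6, 2: opposite signs.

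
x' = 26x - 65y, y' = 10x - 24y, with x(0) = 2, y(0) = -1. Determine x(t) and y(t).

x(t) = 23e^(t)sin(5t) + 2e^(t)cos(5t), y(t) = 9e^(t)sin(5t) - e^(t)cos(5t)

Coefficient matrix A = [[26, -65], [10, -24]].
Characteristic polynomial det(A - λI) = λ^2 - 2λ + 26 = 0.
Eigenvalues λ = 1 ± 5i (complex conjugate pair).
For λ=1+5i: an eigenvector is (2,1) - i(-3,-1) = (2 + 3i, 1 + i).
A real fundamental pair from Re and Im of e^((1+5i)t)v: X_1 = e^(t)(cos(5t)·(2,1) + sin(5t)·(-3,-1)), X_2 = e^(t)(sin(5t)·(2,1) - cos(5t)·(-3,-1)).
General solution: K_1X_1 + K_2X_2.
Applying x(0)=2, y(0)=-1 gives K_1=-5, K_2=4.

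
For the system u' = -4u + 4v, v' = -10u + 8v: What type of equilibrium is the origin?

A = [[-4,4],[-10,8]]; det(A-λI) = λ^2 - 4λ + 8.
λ = 2 ± 2i: positive real part.

unstable spiral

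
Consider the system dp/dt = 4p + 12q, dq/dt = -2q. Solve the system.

Coefficient matrix A = [[4, 12], [0, -2]].
Characteristic polynomial det(A - λI) = λ^2 - 2λ - 8 = 0.
Eigenvalues λ = -2, 4.
For λ=-2: (A-λI) row 1 is [6, 12], so an eigenvector is (-2, 1).
For λ=4: (A-λI) row 1 is [0, 12], so an eigenvector is (1, 0).
General solution: K_1e^(-2t)(-2,1) + K_2e^(4t)(1,0).

p(t) = -2K_1e^(-2t) + K_2e^(4t), q(t) = K_1e^(-2t)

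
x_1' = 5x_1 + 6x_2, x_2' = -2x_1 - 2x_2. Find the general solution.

x_1(t) = 2c_1e^(2t) - 3c_2e^(t), x_2(t) = -c_1e^(2t) + 2c_2e^(t)

Coefficient matrix A = [[5, 6], [-2, -2]].
Characteristic polynomial det(A - λI) = λ^2 - 3λ + 2 = 0.
Eigenvalues λ = 2, 1.
For λ=2: (A-λI) row 1 is [3, 6], so an eigenvector is (2, -1).
For λ=1: (A-λI) row 1 is [4, 6], so an eigenvector is (-3, 2).
General solution: c_1e^(2t)(2,-1) + c_2e^(t)(-3,2).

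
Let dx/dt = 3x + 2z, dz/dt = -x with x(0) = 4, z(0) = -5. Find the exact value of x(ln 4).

-8

A = [[3,2],[-1,0]]; eigenvalues λ = 1, 2.
Eigenvectors: (1,-1) for λ=1, (-2,1) for λ=2.
From the initial condition, c_1 = 6, c_2 = 1.
x(ln 4) = (6)(4^1)(1) + (1)(4^2)(-2) = -8.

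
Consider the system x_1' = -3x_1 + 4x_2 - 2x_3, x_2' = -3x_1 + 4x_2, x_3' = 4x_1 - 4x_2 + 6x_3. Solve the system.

x_1(t) = c_1e^(t) - 2c_3e^(2t), x_2(t) = c_1e^(t) + c_2e^(4t) - 3c_3e^(2t), x_3(t) = 2c_2e^(4t) - c_3e^(2t)

Coefficient matrix A = [[-3, 4, -2], [-3, 4, 0], [4, -4, 6]].
det(A - λI) = 0 gives eigenvalues λ = 1, 4, 2.
For λ=1: eigenvector (1,1,0).
For λ=4: eigenvector (0,1,2).
For λ=2: eigenvector (-2,-3,-1).
General solution: c_1e^(t)(1,1,0) + c_2e^(4t)(0,1,2) + c_3e^(2t)(-2,-3,-1).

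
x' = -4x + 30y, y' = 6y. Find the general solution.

Coefficient matrix A = [[-4, 30], [0, 6]].
Characteristic polynomial det(A - λI) = λ^2 - 2λ - 24 = 0.
Eigenvalues λ = -4, 6.
For λ=-4: (A-λI) row 1 is [0, 30], so an eigenvector is (1, 0).
For λ=6: (A-λI) row 1 is [-10, 30], so an eigenvector is (3, 1).
General solution: C_1e^(-4t)(1,0) + C_2e^(6t)(3,1).

x(t) = C_1e^(-4t) + 3C_2e^(6t), y(t) = C_2e^(6t)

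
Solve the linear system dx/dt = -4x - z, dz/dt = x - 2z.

x(t) = -C_1e^(-3t) - C_2te^(-3t), z(t) = C_1e^(-3t) + C_2te^(-3t) + C_2e^(-3t)

Coefficient matrix A = [[-4, -1], [1, -2]].
Characteristic polynomial det(A - λI) = λ^2 + 6λ + 9 = 0.
Single eigenvalue λ = -3 with algebraic multiplicity 2.
Eigenvector v = (-1,1); generalized eigenvector w with (A-λI)w=v is (0,1).
General solution: e^(-3t)[C_1·v + C_2·(t·v + w)].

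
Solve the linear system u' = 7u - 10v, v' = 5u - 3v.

Coefficient matrix A = [[7, -10], [5, -3]].
Characteristic polynomial det(A - λI) = λ^2 - 4λ + 29 = 0.
Eigenvalues λ = 2 ± 5i (complex conjugate pair).
For λ=2+5i: an eigenvector is (-1,-1) - i(1,0) = (-1 - i, -1).
A real fundamental pair from Re and Im of e^((2+5i)t)v: X_1 = e^(2t)(cos(5t)·(-1,-1) + sin(5t)·(1,0)), X_2 = e^(2t)(sin(5t)·(-1,-1) - cos(5t)·(1,0)).
General solution: C_1X_1 + C_2X_2.

u(t) = C_1e^(2t)sin(5t) - C_1e^(2t)cos(5t) - C_2e^(2t)sin(5t) - C_2e^(2t)cos(5t), v(t) = -C_1e^(2t)cos(5t) - C_2e^(2t)sin(5t)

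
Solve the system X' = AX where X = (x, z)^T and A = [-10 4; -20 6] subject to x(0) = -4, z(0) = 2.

x(t) = 10e^(-2t)sin(4t) - 4e^(-2t)cos(4t), z(t) = 24e^(-2t)sin(4t) + 2e^(-2t)cos(4t)

Coefficient matrix A = [[-10, 4], [-20, 6]].
Characteristic polynomial det(A - λI) = λ^2 + 4λ + 20 = 0.
Eigenvalues λ = -2 ± 4i (complex conjugate pair).
For λ=-2+4i: an eigenvector is (-1,-2) - i(0,1) = (-1, -2 - i).
A real fundamental pair from Re and Im of e^((-2+4i)t)v: X_1 = e^(-2t)(cos(4t)·(-1,-2) + sin(4t)·(0,1)), X_2 = e^(-2t)(sin(4t)·(-1,-2) - cos(4t)·(0,1)).
General solution: C_1X_1 + C_2X_2.
Applying x(0)=-4, z(0)=2 gives C_1=4, C_2=-10.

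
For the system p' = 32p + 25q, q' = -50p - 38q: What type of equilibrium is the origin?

stable spiral

A = [[32,25],[-50,-38]]; det(A-λI) = λ^2 + 6λ + 34.
λ = -3 ± 5i: negative real part.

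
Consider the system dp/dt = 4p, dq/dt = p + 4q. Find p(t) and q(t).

p(t) = -C_2e^(4t), q(t) = -C_1e^(4t) - C_2te^(4t) + C_2e^(4t)

Coefficient matrix A = [[4, 0], [1, 4]].
Characteristic polynomial det(A - λI) = λ^2 - 8λ + 16 = 0.
Single eigenvalue λ = 4 with algebraic multiplicity 2.
Eigenvector v = (0,-1); generalized eigenvector w with (A-λI)w=v is (-1,1).
General solution: e^(4t)[C_1·v + C_2·(t·v + w)].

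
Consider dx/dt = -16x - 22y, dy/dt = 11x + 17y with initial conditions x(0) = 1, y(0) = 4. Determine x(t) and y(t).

Coefficient matrix A = [[-16, -22], [11, 17]].
Characteristic polynomial det(A - λI) = λ^2 - λ - 30 = 0.
Eigenvalues λ = -5, 6.
For λ=-5: (A-λI) row 1 is [-11, -22], so an eigenvector is (2, -1).
For λ=6: (A-λI) row 1 is [-22, -22], so an eigenvector is (-1, 1).
General solution: C_1e^(-5t)(2,-1) + C_2e^(6t)(-1,1).
Applying x(0)=1, y(0)=4 gives C_1=5, C_2=9.

x(t) = -9e^(6t) + 10e^(-5t), y(t) = 9e^(6t) - 5e^(-5t)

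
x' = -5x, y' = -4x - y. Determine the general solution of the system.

Coefficient matrix A = [[-5, 0], [-4, -1]].
Characteristic polynomial det(A - λI) = λ^2 + 6λ + 5 = 0.
Eigenvalues λ = -5, -1.
For λ=-5: (A-λI) row 2 is [-4, 4], so an eigenvector is (-1, -1).
For λ=-1: (A-λI) row 1 is [-4, 0], so an eigenvector is (0, 1).
General solution: C_1e^(-5t)(-1,-1) + C_2e^(-t)(0,1).

x(t) = -C_1e^(-5t), y(t) = -C_1e^(-5t) + C_2e^(-t)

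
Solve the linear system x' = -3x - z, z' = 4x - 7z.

Coefficient matrix A = [[-3, -1], [4, -7]].
Characteristic polynomial det(A - λI) = λ^2 + 10λ + 25 = 0.
Single eigenvalue λ = -5 with algebraic multiplicity 2.
Eigenvector v = (1,2); generalized eigenvector w with (A-λI)w=v is (2,3).
General solution: e^(-5t)[C_1·v + C_2·(t·v + w)].

x(t) = C_1e^(-5t) + C_2te^(-5t) + 2C_2e^(-5t), z(t) = 2C_1e^(-5t) + 2C_2te^(-5t) + 3C_2e^(-5t)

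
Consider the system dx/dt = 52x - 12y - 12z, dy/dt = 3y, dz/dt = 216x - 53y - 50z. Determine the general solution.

Coefficient matrix A = [[52, -12, -12], [0, 3, 0], [216, -53, -50]].
det(A - λI) = 0 gives eigenvalues λ = 4, 3, -2.
For λ=4: eigenvector (1,0,4).
For λ=3: eigenvector (0,1,-1).
For λ=-2: eigenvector (2,0,9).
General solution: C_1e^(4t)(1,0,4) + C_2e^(3t)(0,1,-1) + C_3e^(-2t)(2,0,9).

x(t) = C_1e^(4t) + 2C_3e^(-2t), y(t) = C_2e^(3t), z(t) = 4C_1e^(4t) - C_2e^(3t) + 9C_3e^(-2t)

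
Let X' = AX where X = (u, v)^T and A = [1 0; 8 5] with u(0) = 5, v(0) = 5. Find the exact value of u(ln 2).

10

A = [[1,0],[8,5]]; eigenvalues λ = 1, 5.
Eigenvectors: (1,-2) for λ=1, (0,-1) for λ=5.
From the initial condition, c_1 = 5, c_2 = -15.
u(ln 2) = (5)(2^1)(1) + (-15)(2^5)(0) = 10.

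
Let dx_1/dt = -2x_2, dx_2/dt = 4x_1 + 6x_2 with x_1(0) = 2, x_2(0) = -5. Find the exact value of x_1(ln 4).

752

A = [[0,-2],[4,6]]; eigenvalues λ = 2, 4.
Eigenvectors: (1,-1) for λ=2, (-1,2) for λ=4.
From the initial condition, c_1 = -1, c_2 = -3.
x_1(ln 4) = (-1)(4^2)(1) + (-3)(4^4)(-1) = 752.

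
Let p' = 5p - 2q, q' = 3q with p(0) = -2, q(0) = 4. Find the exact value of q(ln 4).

256

A = [[5,-2],[0,3]]; eigenvalues λ = 5, 3.
Eigenvectors: (-1,0) for λ=5, (1,1) for λ=3.
From the initial condition, c_1 = 6, c_2 = 4.
q(ln 4) = (6)(4^5)(0) + (4)(4^3)(1) = 256.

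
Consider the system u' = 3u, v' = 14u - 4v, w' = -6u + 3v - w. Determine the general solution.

u(t) = C_1e^(3t), v(t) = 2C_1e^(3t) - C_3e^(-4t), w(t) = C_2e^(-t) + C_3e^(-4t)

Coefficient matrix A = [[3, 0, 0], [14, -4, 0], [-6, 3, -1]].
det(A - λI) = 0 gives eigenvalues λ = 3, -1, -4.
For λ=3: eigenvector (1,2,0).
For λ=-1: eigenvector (0,0,1).
For λ=-4: eigenvector (0,-1,1).
General solution: C_1e^(3t)(1,2,0) + C_2e^(-t)(0,0,1) + C_3e^(-4t)(0,-1,1).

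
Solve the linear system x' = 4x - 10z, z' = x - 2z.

x(t) = -3c_1e^(t)sin(t) - c_1e^(t)cos(t) - c_2e^(t)sin(t) + 3c_2e^(t)cos(t), z(t) = -c_1e^(t)sin(t) + c_2e^(t)cos(t)

Coefficient matrix A = [[4, -10], [1, -2]].
Characteristic polynomial det(A - λI) = λ^2 - 2λ + 2 = 0.
Eigenvalues λ = 1 ± i (complex conjugate pair).
For λ=1+i: an eigenvector is (-1,0) - i(-3,-1) = (-1 + 3i, 0 + i).
A real fundamental pair from Re and Im of e^((1+i)t)v: X_1 = e^(t)(cos(t)·(-1,0) + sin(t)·(-3,-1)), X_2 = e^(t)(sin(t)·(-1,0) - cos(t)·(-3,-1)).
General solution: c_1X_1 + c_2X_2.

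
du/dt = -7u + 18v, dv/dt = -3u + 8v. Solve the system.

Coefficient matrix A = [[-7, 18], [-3, 8]].
Characteristic polynomial det(A - λI) = λ^2 - λ - 2 = 0.
Eigenvalues λ = 2, -1.
For λ=2: (A-λI) row 1 is [-9, 18], so an eigenvector is (-2, -1).
For λ=-1: (A-λI) row 1 is [-6, 18], so an eigenvector is (-3, -1).
General solution: c_1e^(2t)(-2,-1) + c_2e^(-t)(-3,-1).

u(t) = -2c_1e^(2t) - 3c_2e^(-t), v(t) = -c_1e^(2t) - c_2e^(-t)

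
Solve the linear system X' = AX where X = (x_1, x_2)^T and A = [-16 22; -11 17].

Coefficient matrix A = [[-16, 22], [-11, 17]].
Characteristic polynomial det(A - λI) = λ^2 - λ - 30 = 0.
Eigenvalues λ = -5, 6.
For λ=-5: (A-λI) row 1 is [-11, 22], so an eigenvector is (2, 1).
For λ=6: (A-λI) row 1 is [-22, 22], so an eigenvector is (-1, -1).
General solution: K_1e^(-5t)(2,1) + K_2e^(6t)(-1,-1).

x_1(t) = 2K_1e^(-5t) - K_2e^(6t), x_2(t) = K_1e^(-5t) - K_2e^(6t)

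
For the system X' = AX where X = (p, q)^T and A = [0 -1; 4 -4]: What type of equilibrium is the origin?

A = [[0,-1],[4,-4]]; det(A-λI) = λ^2 + 4λ + 4.
repeated λ = -2 with a single eigenvector.

stable improper node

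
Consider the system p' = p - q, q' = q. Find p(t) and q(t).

Coefficient matrix A = [[1, -1], [0, 1]].
Characteristic polynomial det(A - λI) = λ^2 - 2λ + 1 = 0.
Single eigenvalue λ = 1 with algebraic multiplicity 2.
Eigenvector v = (1,0); generalized eigenvector w with (A-λI)w=v is (1,-1).
General solution: e^(t)[c_1·v + c_2·(t·v + w)].

p(t) = c_1e^(t) + c_2te^(t) + c_2e^(t), q(t) = -c_2e^(t)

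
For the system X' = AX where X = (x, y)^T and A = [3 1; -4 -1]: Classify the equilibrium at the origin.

unstable improper node

A = [[3,1],[-4,-1]]; det(A-λI) = λ^2 - 2λ + 1.
repeated λ = 1 with a single eigenvector.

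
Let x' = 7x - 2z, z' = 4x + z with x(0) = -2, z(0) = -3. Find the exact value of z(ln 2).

A = [[7,-2],[4,1]]; eigenvalues λ = 5, 3.
Eigenvectors: (-1,-1) for λ=5, (-1,-2) for λ=3.
From the initial condition, c_1 = 1, c_2 = 1.
z(ln 2) = (1)(2^5)(-1) + (1)(2^3)(-2) = -48.

-48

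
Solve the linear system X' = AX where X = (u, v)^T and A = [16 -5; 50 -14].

u(t) = -C_1e^(t)sin(5t) + C_2e^(t)cos(5t), v(t) = -3C_1e^(t)sin(5t) + C_1e^(t)cos(5t) + C_2e^(t)sin(5t) + 3C_2e^(t)cos(5t)

Coefficient matrix A = [[16, -5], [50, -14]].
Characteristic polynomial det(A - λI) = λ^2 - 2λ + 26 = 0.
Eigenvalues λ = 1 ± 5i (complex conjugate pair).
For λ=1+5i: an eigenvector is (0,1) - i(-1,-3) = (0 + i, 1 + 3i).
A real fundamental pair from Re and Im of e^((1+5i)t)v: X_1 = e^(t)(cos(5t)·(0,1) + sin(5t)·(-1,-3)), X_2 = e^(t)(sin(5t)·(0,1) - cos(5t)·(-1,-3)).
General solution: C_1X_1 + C_2X_2.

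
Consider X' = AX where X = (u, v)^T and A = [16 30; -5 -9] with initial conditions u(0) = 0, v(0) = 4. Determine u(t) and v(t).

u(t) = 24e^(6t) - 24e^(t), v(t) = -8e^(6t) + 12e^(t)

Coefficient matrix A = [[16, 30], [-5, -9]].
Characteristic polynomial det(A - λI) = λ^2 - 7λ + 6 = 0.
Eigenvalues λ = 1, 6.
For λ=1: (A-λI) row 1 is [15, 30], so an eigenvector is (-2, 1).
For λ=6: (A-λI) row 1 is [10, 30], so an eigenvector is (3, -1).
General solution: c_1e^(t)(-2,1) + c_2e^(6t)(3,-1).
Applying u(0)=0, v(0)=4 gives c_1=12, c_2=8.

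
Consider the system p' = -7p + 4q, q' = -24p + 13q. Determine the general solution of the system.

Coefficient matrix A = [[-7, 4], [-24, 13]].
Characteristic polynomial det(A - λI) = λ^2 - 6λ + 5 = 0.
Eigenvalues λ = 5, 1.
For λ=5: (A-λI) row 1 is [-12, 4], so an eigenvector is (1, 3).
For λ=1: (A-λI) row 1 is [-8, 4], so an eigenvector is (1, 2).
General solution: K_1e^(5t)(1,3) + K_2e^(t)(1,2).

p(t) = K_1e^(5t) + K_2e^(t), q(t) = 3K_1e^(5t) + 2K_2e^(t)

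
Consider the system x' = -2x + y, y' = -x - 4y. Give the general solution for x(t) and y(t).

x(t) = K_1e^(-3t) + K_2te^(-3t) + 3K_2e^(-3t), y(t) = -K_1e^(-3t) - K_2te^(-3t) - 2K_2e^(-3t)

Coefficient matrix A = [[-2, 1], [-1, -4]].
Characteristic polynomial det(A - λI) = λ^2 + 6λ + 9 = 0.
Single eigenvalue λ = -3 with algebraic multiplicity 2.
Eigenvector v = (1,-1); generalized eigenvector w with (A-λI)w=v is (3,-2).
General solution: e^(-3t)[K_1·v + K_2·(t·v + w)].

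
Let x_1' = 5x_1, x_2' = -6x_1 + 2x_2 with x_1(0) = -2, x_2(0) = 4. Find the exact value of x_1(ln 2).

A = [[5,0],[-6,2]]; eigenvalues λ = 5, 2.
Eigenvectors: (1,-2) for λ=5, (0,-1) for λ=2.
From the initial condition, c_1 = -2, c_2 = 0.
x_1(ln 2) = (-2)(2^5)(1) + (0)(2^2)(0) = -64.

-64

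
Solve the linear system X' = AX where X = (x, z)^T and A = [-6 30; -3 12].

x(t) = 3C_1e^(3t)sin(3t) - C_1e^(3t)cos(3t) - C_2e^(3t)sin(3t) - 3C_2e^(3t)cos(3t), z(t) = C_1e^(3t)sin(3t) - C_2e^(3t)cos(3t)

Coefficient matrix A = [[-6, 30], [-3, 12]].
Characteristic polynomial det(A - λI) = λ^2 - 6λ + 18 = 0.
Eigenvalues λ = 3 ± 3i (complex conjugate pair).
For λ=3+3i: an eigenvector is (-1,0) - i(3,1) = (-1 - 3i, 0 - i).
A real fundamental pair from Re and Im of e^((3+3i)t)v: X_1 = e^(3t)(cos(3t)·(-1,0) + sin(3t)·(3,1)), X_2 = e^(3t)(sin(3t)·(-1,0) - cos(3t)·(3,1)).
General solution: C_1X_1 + C_2X_2.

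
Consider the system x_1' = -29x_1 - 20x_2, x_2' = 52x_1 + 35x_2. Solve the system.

Coefficient matrix A = [[-29, -20], [52, 35]].
Characteristic polynomial det(A - λI) = λ^2 - 6λ + 25 = 0.
Eigenvalues λ = 3 ± 4i (complex conjugate pair).
For λ=3+4i: an eigenvector is (2,-3) - i(-1,2) = (2 + i, -3 - 2i).
A real fundamental pair from Re and Im of e^((3+4i)t)v: X_1 = e^(3t)(cos(4t)·(2,-3) + sin(4t)·(-1,2)), X_2 = e^(3t)(sin(4t)·(2,-3) - cos(4t)·(-1,2)).
General solution: c_1X_1 + c_2X_2.

x_1(t) = -c_1e^(3t)sin(4t) + 2c_1e^(3t)cos(4t) + 2c_2e^(3t)sin(4t) + c_2e^(3t)cos(4t), x_2(t) = 2c_1e^(3t)sin(4t) - 3c_1e^(3t)cos(4t) - 3c_2e^(3t)sin(4t) - 2c_2e^(3t)cos(4t)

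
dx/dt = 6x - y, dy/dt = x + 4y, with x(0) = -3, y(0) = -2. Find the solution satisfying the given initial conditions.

Coefficient matrix A = [[6, -1], [1, 4]].
Characteristic polynomial det(A - λI) = λ^2 - 10λ + 25 = 0.
Single eigenvalue λ = 5 with algebraic multiplicity 2.
Eigenvector v = (-1,-1); generalized eigenvector w with (A-λI)w=v is (0,1).
General solution: e^(5t)[K_1·v + K_2·(t·v + w)].
Applying x(0)=-3, y(0)=-2 gives K_1=3, K_2=1.

x(t) = -te^(5t) - 3e^(5t), y(t) = -te^(5t) - 2e^(5t)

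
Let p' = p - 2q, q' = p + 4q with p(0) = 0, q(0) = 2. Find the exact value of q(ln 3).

90

A = [[1,-2],[1,4]]; eigenvalues λ = 2, 3.
Eigenvectors: (-2,1) for λ=2, (1,-1) for λ=3.
From the initial condition, c_1 = -2, c_2 = -4.
q(ln 3) = (-2)(3^2)(1) + (-4)(3^3)(-1) = 90.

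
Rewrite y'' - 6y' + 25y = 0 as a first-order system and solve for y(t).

y(t) = c_1e^(3t)cos(4t) + c_2e^(3t)sin(4t)

Let x_1 = y, x_2 = y'. Then x_1' = x_2 and x_2' = -25x_1 + 6x_2.
A = [[0,1],[-25,6]]; det(A-λI) = λ^2 - 6λ + 25.
Eigenvalues λ = 3 ± 4i.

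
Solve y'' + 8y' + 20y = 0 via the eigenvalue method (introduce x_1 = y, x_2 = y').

y(t) = c_1e^(-4t)cos(2t) + c_2e^(-4t)sin(2t)

Let x_1 = y, x_2 = y'. Then x_1' = x_2 and x_2' = -20x_1 - 8x_2.
A = [[0,1],[-20,-8]]; det(A-λI) = λ^2 + 8λ + 20.
Eigenvalues λ = -4 ± 2i.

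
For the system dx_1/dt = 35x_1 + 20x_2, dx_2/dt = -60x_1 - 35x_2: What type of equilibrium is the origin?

saddle

A = [[35,20],[-60,-35]]; det(A-λI) = λ^2 - 25.
λ = -5, 5: opposite signs.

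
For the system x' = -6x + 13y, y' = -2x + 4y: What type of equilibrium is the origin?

A = [[-6,13],[-2,4]]; det(A-λI) = λ^2 + 2λ + 2.
λ = -1 ± i: negative real part.

stable spiral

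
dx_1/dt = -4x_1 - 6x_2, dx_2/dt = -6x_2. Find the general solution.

Coefficient matrix A = [[-4, -6], [0, -6]].
Characteristic polynomial det(A - λI) = λ^2 + 10λ + 24 = 0.
Eigenvalues λ = -6, -4.
For λ=-6: (A-λI) row 1 is [2, -6], so an eigenvector is (-3, -1).
For λ=-4: (A-λI) row 1 is [0, -6], so an eigenvector is (1, 0).
General solution: C_1e^(-6t)(-3,-1) + C_2e^(-4t)(1,0).

x_1(t) = -3C_1e^(-6t) + C_2e^(-4t), x_2(t) = -C_1e^(-6t)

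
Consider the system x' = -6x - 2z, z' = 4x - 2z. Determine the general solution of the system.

x(t) = C_1e^(-4t)cos(2t) + C_2e^(-4t)sin(2t), z(t) = C_1e^(-4t)sin(2t) - C_1e^(-4t)cos(2t) - C_2e^(-4t)sin(2t) - C_2e^(-4t)cos(2t)

Coefficient matrix A = [[-6, -2], [4, -2]].
Characteristic polynomial det(A - λI) = λ^2 + 8λ + 20 = 0.
Eigenvalues λ = -4 ± 2i (complex conjugate pair).
For λ=-4+2i: an eigenvector is (1,-1) - i(0,1) = (1, -1 - i).
A real fundamental pair from Re and Im of e^((-4+2i)t)v: X_1 = e^(-4t)(cos(2t)·(1,-1) + sin(2t)·(0,1)), X_2 = e^(-4t)(sin(2t)·(1,-1) - cos(2t)·(0,1)).
General solution: C_1X_1 + C_2X_2.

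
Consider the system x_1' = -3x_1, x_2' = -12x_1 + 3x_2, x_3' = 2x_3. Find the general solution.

x_1(t) = c_1e^(-3t), x_2(t) = 2c_1e^(-3t) + c_2e^(3t), x_3(t) = c_3e^(2t)

Coefficient matrix A = [[-3, 0, 0], [-12, 3, 0], [0, 0, 2]].
det(A - λI) = 0 gives eigenvalues λ = -3, 3, 2.
For λ=-3: eigenvector (1,2,0).
For λ=3: eigenvector (0,1,0).
For λ=2: eigenvector (0,0,1).
General solution: c_1e^(-3t)(1,2,0) + c_2e^(3t)(0,1,0) + c_3e^(2t)(0,0,1).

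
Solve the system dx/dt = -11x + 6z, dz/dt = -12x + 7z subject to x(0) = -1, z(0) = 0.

x(t) = e^(t) - 2e^(-5t), z(t) = 2e^(t) - 2e^(-5t)

Coefficient matrix A = [[-11, 6], [-12, 7]].
Characteristic polynomial det(A - λI) = λ^2 + 4λ - 5 = 0.
Eigenvalues λ = -5, 1.
For λ=-5: (A-λI) row 1 is [-6, 6], so an eigenvector is (1, 1).
For λ=1: (A-λI) row 1 is [-12, 6], so an eigenvector is (-1, -2).
General solution: K_1e^(-5t)(1,1) + K_2e^(t)(-1,-2).
Applying x(0)=-1, z(0)=0 gives K_1=-2, K_2=-1.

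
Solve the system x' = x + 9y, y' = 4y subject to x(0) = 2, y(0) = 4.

Coefficient matrix A = [[1, 9], [0, 4]].
Characteristic polynomial det(A - λI) = λ^2 - 5λ + 4 = 0.
Eigenvalues λ = 4, 1.
For λ=4: (A-λI) row 1 is [-3, 9], so an eigenvector is (3, 1).
For λ=1: (A-λI) row 1 is [0, 9], so an eigenvector is (1, 0).
General solution: C_1e^(4t)(3,1) + C_2e^(t)(1,0).
Applying x(0)=2, y(0)=4 gives C_1=4, C_2=-10.

x(t) = 12e^(4t) - 10e^(t), y(t) = 4e^(4t)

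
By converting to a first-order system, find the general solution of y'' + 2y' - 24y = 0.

Let x_1 = y, x_2 = y'. Then x_1' = x_2 and x_2' = 24x_1 - 2x_2.
A = [[0,1],[24,-2]]; det(A-λI) = λ^2 + 2λ - 24.
Eigenvalues λ = 4, -6 with eigenvectors (1,4), (1,-6).

y(t) = c_1e^(4t) + c_2e^(-6t)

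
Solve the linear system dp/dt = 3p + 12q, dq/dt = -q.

p(t) = 3c_1e^(-t) + c_2e^(3t), q(t) = -c_1e^(-t)

Coefficient matrix A = [[3, 12], [0, -1]].
Characteristic polynomial det(A - λI) = λ^2 - 2λ - 3 = 0.
Eigenvalues λ = -1, 3.
For λ=-1: (A-λI) row 1 is [4, 12], so an eigenvector is (3, -1).
For λ=3: (A-λI) row 1 is [0, 12], so an eigenvector is (1, 0).
General solution: c_1e^(-t)(3,-1) + c_2e^(3t)(1,0).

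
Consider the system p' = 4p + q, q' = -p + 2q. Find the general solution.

Coefficient matrix A = [[4, 1], [-1, 2]].
Characteristic polynomial det(A - λI) = λ^2 - 6λ + 9 = 0.
Single eigenvalue λ = 3 with algebraic multiplicity 2.
Eigenvector v = (1,-1); generalized eigenvector w with (A-λI)w=v is (-1,2).
General solution: e^(3t)[C_1·v + C_2·(t·v + w)].

p(t) = C_1e^(3t) + C_2te^(3t) - C_2e^(3t), q(t) = -C_1e^(3t) - C_2te^(3t) + 2C_2e^(3t)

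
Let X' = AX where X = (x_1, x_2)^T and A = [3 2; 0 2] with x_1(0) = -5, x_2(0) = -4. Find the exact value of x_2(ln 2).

A = [[3,2],[0,2]]; eigenvalues λ = 3, 2.
Eigenvectors: (-1,0) for λ=3, (-2,1) for λ=2.
From the initial condition, c_1 = 13, c_2 = -4.
x_2(ln 2) = (13)(2^3)(0) + (-4)(2^2)(1) = -16.

-16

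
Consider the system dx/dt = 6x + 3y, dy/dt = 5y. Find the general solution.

x(t) = C_1e^(6t) + 3C_2e^(5t), y(t) = -C_2e^(5t)

Coefficient matrix A = [[6, 3], [0, 5]].
Characteristic polynomial det(A - λI) = λ^2 - 11λ + 30 = 0.
Eigenvalues λ = 6, 5.
For λ=6: (A-λI) row 1 is [0, 3], so an eigenvector is (1, 0).
For λ=5: (A-λI) row 1 is [1, 3], so an eigenvector is (3, -1).
General solution: C_1e^(6t)(1,0) + C_2e^(5t)(3,-1).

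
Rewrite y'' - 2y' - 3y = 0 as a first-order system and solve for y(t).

y(t) = K_1e^(3t) + K_2e^(-t)

Let x_1 = y, x_2 = y'. Then x_1' = x_2 and x_2' = 3x_1 + 2x_2.
A = [[0,1],[3,2]]; det(A-λI) = λ^2 - 2λ - 3.
Eigenvalues λ = 3, -1 with eigenvectors (1,3), (1,-1).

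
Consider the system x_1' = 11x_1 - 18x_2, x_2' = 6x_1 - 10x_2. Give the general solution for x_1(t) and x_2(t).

Coefficient matrix A = [[11, -18], [6, -10]].
Characteristic polynomial det(A - λI) = λ^2 - λ - 2 = 0.
Eigenvalues λ = -1, 2.
For λ=-1: (A-λI) row 1 is [12, -18], so an eigenvector is (-3, -2).
For λ=2: (A-λI) row 1 is [9, -18], so an eigenvector is (2, 1).
General solution: C_1e^(-t)(-3,-2) + C_2e^(2t)(2,1).

x_1(t) = -3C_1e^(-t) + 2C_2e^(2t), x_2(t) = -2C_1e^(-t) + C_2e^(2t)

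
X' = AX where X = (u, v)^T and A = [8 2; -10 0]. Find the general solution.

Coefficient matrix A = [[8, 2], [-10, 0]].
Characteristic polynomial det(A - λI) = λ^2 - 8λ + 20 = 0.
Eigenvalues λ = 4 ± 2i (complex conjugate pair).
For λ=4+2i: an eigenvector is (1,-2) - i(0,-1) = (1, -2 + i).
A real fundamental pair from Re and Im of e^((4+2i)t)v: X_1 = e^(4t)(cos(2t)·(1,-2) + sin(2t)·(0,-1)), X_2 = e^(4t)(sin(2t)·(1,-2) - cos(2t)·(0,-1)).
General solution: K_1X_1 + K_2X_2.

u(t) = K_1e^(4t)cos(2t) + K_2e^(4t)sin(2t), v(t) = -K_1e^(4t)sin(2t) - 2K_1e^(4t)cos(2t) - 2K_2e^(4t)sin(2t) + K_2e^(4t)cos(2t)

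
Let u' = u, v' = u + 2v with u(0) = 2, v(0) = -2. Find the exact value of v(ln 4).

A = [[1,0],[1,2]]; eigenvalues λ = 2, 1.
Eigenvectors: (0,-1) for λ=2, (1,-1) for λ=1.
From the initial condition, c_1 = 0, c_2 = 2.
v(ln 4) = (0)(4^2)(-1) + (2)(4^1)(-1) = -8.

-8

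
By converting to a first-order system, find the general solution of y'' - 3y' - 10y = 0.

y(t) = K_1e^(-2t) + K_2e^(5t)

Let x_1 = y, x_2 = y'. Then x_1' = x_2 and x_2' = 10x_1 + 3x_2.
A = [[0,1],[10,3]]; det(A-λI) = λ^2 - 3λ - 10.
Eigenvalues λ = -2, 5 with eigenvectors (1,-2), (1,5).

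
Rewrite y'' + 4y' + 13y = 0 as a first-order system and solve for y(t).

Let x_1 = y, x_2 = y'. Then x_1' = x_2 and x_2' = -13x_1 - 4x_2.
A = [[0,1],[-13,-4]]; det(A-λI) = λ^2 + 4λ + 13.
Eigenvalues λ = -2 ± 3i.

y(t) = c_1e^(-2t)cos(3t) + c_2e^(-2t)sin(3t)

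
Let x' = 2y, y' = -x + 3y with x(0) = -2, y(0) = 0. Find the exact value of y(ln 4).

A = [[0,2],[-1,3]]; eigenvalues λ = 2, 1.
Eigenvectors: (1,1) for λ=2, (-2,-1) for λ=1.
From the initial condition, c_1 = 2, c_2 = 2.
y(ln 4) = (2)(4^2)(1) + (2)(4^1)(-1) = 24.

24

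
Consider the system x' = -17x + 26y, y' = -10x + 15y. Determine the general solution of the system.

x(t) = -2c_1e^(-t)sin(2t) - 3c_1e^(-t)cos(2t) - 3c_2e^(-t)sin(2t) + 2c_2e^(-t)cos(2t), y(t) = -c_1e^(-t)sin(2t) - 2c_1e^(-t)cos(2t) - 2c_2e^(-t)sin(2t) + c_2e^(-t)cos(2t)

Coefficient matrix A = [[-17, 26], [-10, 15]].
Characteristic polynomial det(A - λI) = λ^2 + 2λ + 5 = 0.
Eigenvalues λ = -1 ± 2i (complex conjugate pair).
For λ=-1+2i: an eigenvector is (-3,-2) - i(-2,-1) = (-3 + 2i, -2 + i).
A real fundamental pair from Re and Im of e^((-1+2i)t)v: X_1 = e^(-t)(cos(2t)·(-3,-2) + sin(2t)·(-2,-1)), X_2 = e^(-t)(sin(2t)·(-3,-2) - cos(2t)·(-2,-1)).
General solution: c_1X_1 + c_2X_2.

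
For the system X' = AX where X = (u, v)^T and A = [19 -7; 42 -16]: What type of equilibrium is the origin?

saddle

A = [[19,-7],[42,-16]]; det(A-λI) = λ^2 - 3λ - 10.
λ = 5, -2: opposite signs.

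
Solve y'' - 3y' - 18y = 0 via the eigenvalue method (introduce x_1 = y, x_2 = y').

Let x_1 = y, x_2 = y'. Then x_1' = x_2 and x_2' = 18x_1 + 3x_2.
A = [[0,1],[18,3]]; det(A-λI) = λ^2 - 3λ - 18.
Eigenvalues λ = -3, 6 with eigenvectors (1,-3), (1,6).

y(t) = c_1e^(-3t) + c_2e^(6t)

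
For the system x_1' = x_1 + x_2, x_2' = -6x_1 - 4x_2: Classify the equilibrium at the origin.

stable node

A = [[1,1],[-6,-4]]; det(A-λI) = λ^2 + 3λ + 2.
λ = -1, -2: both negative.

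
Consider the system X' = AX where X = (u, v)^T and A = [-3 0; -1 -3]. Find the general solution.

u(t) = -c_2e^(-3t), v(t) = c_1e^(-3t) + c_2te^(-3t) + c_2e^(-3t)

Coefficient matrix A = [[-3, 0], [-1, -3]].
Characteristic polynomial det(A - λI) = λ^2 + 6λ + 9 = 0.
Single eigenvalue λ = -3 with algebraic multiplicity 2.
Eigenvector v = (0,1); generalized eigenvector w with (A-λI)w=v is (-1,1).
General solution: e^(-3t)[c_1·v + c_2·(t·v + w)].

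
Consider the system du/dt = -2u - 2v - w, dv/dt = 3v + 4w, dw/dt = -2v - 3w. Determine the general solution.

Coefficient matrix A = [[-2, -2, -1], [0, 3, 4], [0, -2, -3]].
det(A - λI) = 0 gives eigenvalues λ = -2, -1, 1.
For λ=-2: eigenvector (1,0,0).
For λ=-1: eigenvector (1,-1,1).
For λ=1: eigenvector (1,-2,1).
General solution: K_1e^(-2t)(1,0,0) + K_2e^(-t)(1,-1,1) + K_3e^(t)(1,-2,1).

u(t) = K_1e^(-2t) + K_2e^(-t) + K_3e^(t), v(t) = -K_2e^(-t) - 2K_3e^(t), w(t) = K_2e^(-t) + K_3e^(t)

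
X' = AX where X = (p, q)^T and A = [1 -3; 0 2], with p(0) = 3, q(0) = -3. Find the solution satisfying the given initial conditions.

Coefficient matrix A = [[1, -3], [0, 2]].
Characteristic polynomial det(A - λI) = λ^2 - 3λ + 2 = 0.
Eigenvalues λ = 1, 2.
For λ=1: (A-λI) row 1 is [0, -3], so an eigenvector is (1, 0).
For λ=2: (A-λI) row 1 is [-1, -3], so an eigenvector is (-3, 1).
General solution: C_1e^(t)(1,0) + C_2e^(2t)(-3,1).
Applying p(0)=3, q(0)=-3 gives C_1=-6, C_2=-3.

p(t) = 9e^(2t) - 6e^(t), q(t) = -3e^(2t)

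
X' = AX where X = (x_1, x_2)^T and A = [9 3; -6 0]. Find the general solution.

x_1(t) = -C_1e^(3t) + C_2e^(6t), x_2(t) = 2C_1e^(3t) - C_2e^(6t)

Coefficient matrix A = [[9, 3], [-6, 0]].
Characteristic polynomial det(A - λI) = λ^2 - 9λ + 18 = 0.
Eigenvalues λ = 3, 6.
For λ=3: (A-λI) row 1 is [6, 3], so an eigenvector is (-1, 2).
For λ=6: (A-λI) row 1 is [3, 3], so an eigenvector is (1, -1).
General solution: C_1e^(3t)(-1,2) + C_2e^(6t)(1,-1).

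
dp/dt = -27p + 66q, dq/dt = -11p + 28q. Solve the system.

Coefficient matrix A = [[-27, 66], [-11, 28]].
Characteristic polynomial det(A - λI) = λ^2 - λ - 30 = 0.
Eigenvalues λ = -5, 6.
For λ=-5: (A-λI) row 1 is [-22, 66], so an eigenvector is (3, 1).
For λ=6: (A-λI) row 1 is [-33, 66], so an eigenvector is (2, 1).
General solution: K_1e^(-5t)(3,1) + K_2e^(6t)(2,1).

p(t) = 3K_1e^(-5t) + 2K_2e^(6t), q(t) = K_1e^(-5t) + K_2e^(6t)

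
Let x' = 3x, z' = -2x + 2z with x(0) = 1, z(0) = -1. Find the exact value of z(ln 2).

A = [[3,0],[-2,2]]; eigenvalues λ = 2, 3.
Eigenvectors: (0,1) for λ=2, (-1,2) for λ=3.
From the initial condition, c_1 = 1, c_2 = -1.
z(ln 2) = (1)(2^2)(1) + (-1)(2^3)(2) = -12.

-12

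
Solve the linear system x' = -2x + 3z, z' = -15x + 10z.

Coefficient matrix A = [[-2, 3], [-15, 10]].
Characteristic polynomial det(A - λI) = λ^2 - 8λ + 25 = 0.
Eigenvalues λ = 4 ± 3i (complex conjugate pair).
For λ=4+3i: an eigenvector is (1,2) - i(0,-1) = (1, 2 + i).
A real fundamental pair from Re and Im of e^((4+3i)t)v: X_1 = e^(4t)(cos(3t)·(1,2) + sin(3t)·(0,-1)), X_2 = e^(4t)(sin(3t)·(1,2) - cos(3t)·(0,-1)).
General solution: C_1X_1 + C_2X_2.

x(t) = C_1e^(4t)cos(3t) + C_2e^(4t)sin(3t), z(t) = -C_1e^(4t)sin(3t) + 2C_1e^(4t)cos(3t) + 2C_2e^(4t)sin(3t) + C_2e^(4t)cos(3t)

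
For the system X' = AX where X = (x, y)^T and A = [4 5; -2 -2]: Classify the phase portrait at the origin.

unstable spiral

A = [[4,5],[-2,-2]]; det(A-λI) = λ^2 - 2λ + 2.
λ = 1 ± i: positive real part.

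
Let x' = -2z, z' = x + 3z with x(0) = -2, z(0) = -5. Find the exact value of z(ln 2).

A = [[0,-2],[1,3]]; eigenvalues λ = 1, 2.
Eigenvectors: (2,-1) for λ=1, (-1,1) for λ=2.
From the initial condition, c_1 = -7, c_2 = -12.
z(ln 2) = (-7)(2^1)(-1) + (-12)(2^2)(1) = -34.

-34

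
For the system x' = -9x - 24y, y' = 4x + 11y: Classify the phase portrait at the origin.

A = [[-9,-24],[4,11]]; det(A-λI) = λ^2 - 2λ - 3.
λ = -1, 3: opposite signs.

saddle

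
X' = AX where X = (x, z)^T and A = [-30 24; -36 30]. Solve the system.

Coefficient matrix A = [[-30, 24], [-36, 30]].
Characteristic polynomial det(A - λI) = λ^2 - 36 = 0.
Eigenvalues λ = -6, 6.
For λ=-6: (A-λI) row 1 is [-24, 24], so an eigenvector is (1, 1).
For λ=6: (A-λI) row 1 is [-36, 24], so an eigenvector is (-2, -3).
General solution: K_1e^(-6t)(1,1) + K_2e^(6t)(-2,-3).

x(t) = K_1e^(-6t) - 2K_2e^(6t), z(t) = K_1e^(-6t) - 3K_2e^(6t)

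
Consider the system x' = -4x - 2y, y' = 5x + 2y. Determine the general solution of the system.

x(t) = K_1e^(-t)sin(t) + K_1e^(-t)cos(t) + K_2e^(-t)sin(t) - K_2e^(-t)cos(t), y(t) = -K_1e^(-t)sin(t) - 2K_1e^(-t)cos(t) - 2K_2e^(-t)sin(t) + K_2e^(-t)cos(t)

Coefficient matrix A = [[-4, -2], [5, 2]].
Characteristic polynomial det(A - λI) = λ^2 + 2λ + 2 = 0.
Eigenvalues λ = -1 ± i (complex conjugate pair).
For λ=-1+i: an eigenvector is (1,-2) - i(1,-1) = (1 - i, -2 + i).
A real fundamental pair from Re and Im of e^((-1+i)t)v: X_1 = e^(-t)(cos(t)·(1,-2) + sin(t)·(1,-1)), X_2 = e^(-t)(sin(t)·(1,-2) - cos(t)·(1,-1)).
General solution: K_1X_1 + K_2X_2.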